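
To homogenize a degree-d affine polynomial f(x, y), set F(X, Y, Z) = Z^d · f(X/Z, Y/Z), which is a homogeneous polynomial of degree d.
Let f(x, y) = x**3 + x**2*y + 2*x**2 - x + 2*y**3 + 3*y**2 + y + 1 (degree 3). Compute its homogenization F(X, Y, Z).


F(X, Y, Z) = X**3 + X**2*Y + 2*X**2*Z - X*Z**2 + 2*Y**3 + 3*Y**2*Z + Y*Z**2 + Z**3

deg(f) = 3.
Substitute x = X/Z, y = Y/Z into f, then multiply by Z^3.
  monomial 1·x^3·y^0 ↦ 1·X^3·Y^0·Z^0.
  monomial 1·x^2·y^1 ↦ 1·X^2·Y^1·Z^0.
  monomial 2·x^2·y^0 ↦ 2·X^2·Y^0·Z^1.
  monomial -1·x^1·y^0 ↦ -1·X^1·Y^0·Z^2.
  monomial 2·x^0·y^3 ↦ 2·X^0·Y^3·Z^0.
  monomial 3·x^0·y^2 ↦ 3·X^0·Y^2·Z^1.
  monomial 1·x^0·y^1 ↦ 1·X^0·Y^1·Z^2.
  monomial 1·x^0·y^0 ↦ 1·X^0·Y^0·Z^3.
Collecting: F(X, Y, Z) = X**3 + X**2*Y + 2*X**2*Z - X*Z**2 + 2*Y**3 + 3*Y**2*Z + Y*Z**2 + Z**3.


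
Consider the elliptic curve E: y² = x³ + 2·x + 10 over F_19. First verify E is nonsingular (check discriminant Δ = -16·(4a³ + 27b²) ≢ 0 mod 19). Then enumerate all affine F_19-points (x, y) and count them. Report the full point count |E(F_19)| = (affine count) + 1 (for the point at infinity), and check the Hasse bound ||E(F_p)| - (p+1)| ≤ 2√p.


Affine points = {(3, 9), (3, 10), (4, 5), (4, 14), (7, 5), (7, 14), (8, 5), (8, 14), (9, 4), (9, 15), (10, 2), (10, 17), (17, 6), (17, 13), (18, 8), (18, 11)}; affine count = 16; |E(F_19)| = 17.

Discriminant check: Δ ∝ 4a³ + 27b² = 4·2³ + 27·10² = 4·8 + 27·100 ≡ 15 (mod 19). Nonzero ⇒ E is nonsingular.
For each x ∈ F_19, compute rhs = x³ + 2·x + 10 mod 19, then count y ∈ F_19 with y² ≡ rhs.
  x = 0: rhs = 10, matching y values: none (0 points).
  x = 1: rhs = 13, matching y values: none (0 points).
  x = 2: rhs = 3, matching y values: none (0 points).
  x = 3: rhs = 5, matching y values: 9, 10 (2 points).
  x = 4: rhs = 6, matching y values: 5, 14 (2 points).
  x = 5: rhs = 12, matching y values: none (0 points).
  x = 6: rhs = 10, matching y values: none (0 points).
  x = 7: rhs = 6, matching y values: 5, 14 (2 points).
  x = 8: rhs = 6, matching y values: 5, 14 (2 points).
  x = 9: rhs = 16, matching y values: 4, 15 (2 points).
  x = 10: rhs = 4, matching y values: 2, 17 (2 points).
  x = 11: rhs = 14, matching y values: none (0 points).
  x = 12: rhs = 14, matching y values: none (0 points).
  x = 13: rhs = 10, matching y values: none (0 points).
  x = 14: rhs = 8, matching y values: none (0 points).
  x = 15: rhs = 14, matching y values: none (0 points).
  x = 16: rhs = 15, matching y values: none (0 points).
  x = 17: rhs = 17, matching y values: 6, 13 (2 points).
  x = 18: rhs = 7, matching y values: 8, 11 (2 points).
Total affine count: 16.
Full point count |E(F_19)| = 16 + 1 = 17.
Hasse bound: |17 − (19+1)| = |-3| = 3 ≤ 2√19 ≈ 8.7178 ✓.


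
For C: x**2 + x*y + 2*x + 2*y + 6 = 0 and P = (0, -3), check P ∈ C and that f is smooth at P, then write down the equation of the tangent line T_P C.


Tangent line at P: -x + 2*y + 6 = 0.

Step 1: f(0, -3) = 0, so P lies on C.
Step 2: partial derivatives
  f_x(x, y) = 2*x + y + 2, f_y(x, y) = x + 2.
  f_x(P) = -1, f_y(P) = 2 (gradient nonzero, so P is smooth).
Step 3: tangent line at P: -1·(x − 0) + 2·(y − -3) = 0.
Expanding: -x + 2*y + 6 = 0.


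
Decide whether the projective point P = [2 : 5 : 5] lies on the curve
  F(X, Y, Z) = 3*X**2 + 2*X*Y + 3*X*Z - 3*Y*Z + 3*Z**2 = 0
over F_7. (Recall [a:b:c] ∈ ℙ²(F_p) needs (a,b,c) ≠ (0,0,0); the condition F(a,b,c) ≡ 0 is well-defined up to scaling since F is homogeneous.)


F(2,5,5) ≡ 6 (mod 7); P is NOT on the curve.

Evaluate F(2, 5, 5) term-by-term (mod 7).
  3*X**2 ↦ 3·4·1·1 = 12
  2*X*Y ↦ 2·2·5·1 = 20
  3*X*Z ↦ 3·2·1·5 = 30
  -3*Y*Z ↦ -3·1·5·5 = -75
  3*Z**2 ↦ 3·1·1·25 = 75
Sum: F(2, 5, 5) = (12) + (20) + (30) + (-75) + (75) = 62.
Reducing mod 7: 62 ≡ 6 (mod 7).
Since F(a, b, c) ≡ 6 ≠ 0 (mod 7), P does NOT lie on the curve.


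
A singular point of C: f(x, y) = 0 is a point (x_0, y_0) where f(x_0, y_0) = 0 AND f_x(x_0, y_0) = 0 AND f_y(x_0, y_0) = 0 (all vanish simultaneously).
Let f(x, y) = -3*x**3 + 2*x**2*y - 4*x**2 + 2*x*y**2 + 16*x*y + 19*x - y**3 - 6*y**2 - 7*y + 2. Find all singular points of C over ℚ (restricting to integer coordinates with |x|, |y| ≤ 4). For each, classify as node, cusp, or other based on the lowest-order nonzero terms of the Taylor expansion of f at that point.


Singular points: {(-1, -3)}; classification: node.

Compute partial derivatives:
  f_x = -9*x**2 + 4*x*y - 8*x + 2*y**2 + 16*y + 19.
  f_y = 2*x**2 + 4*x*y + 16*x - 3*y**2 - 12*y - 7.
Scan x_0 ∈ {−4, ..., 4}. For each x_0, f_y(x_0, y) is a polynomial in y; find its integer roots y ∈ {−4, ..., 4}, then test f_x and f at those candidates.
  x = -4: f_y(-4, y) = -3*y**2 - 28*y - 39; no integer root y with |y| ≤ 4.
  x = -3: f_y(-3, y) = -3*y**2 - 24*y - 37; no integer root y with |y| ≤ 4.
  x = -2: f_y(-2, y) = -3*y**2 - 20*y - 31; no integer root y with |y| ≤ 4.
  x = -1: f_y(-1, y) = -3*y**2 - 16*y - 21; vanishes at y ∈ {-3}. (-1, -3): f_x = 0, f = 0 — SINGULAR.
  x = 0: f_y(0, y) = -3*y**2 - 12*y - 7; no integer root y with |y| ≤ 4.
  x = 1: f_y(1, y) = -3*y**2 - 8*y + 11; vanishes at y ∈ {1}. (1, 1): f_x = 24 ≠ 0.
  x = 2: f_y(2, y) = -3*y**2 - 4*y + 33; no integer root y with |y| ≤ 4.
  x = 3: f_y(3, y) = 59 - 3*y**2; no integer root y with |y| ≤ 4.
  x = 4: f_y(4, y) = -3*y**2 + 4*y + 89; no integer root y with |y| ≤ 4.
Only singular point on the grid: (-1, -3).
Classify: substitute x = -1 + u, y = -3 + v and expand: f = -3*u**3 + 2*u**2*v - u**2 + 2*u*v**2 - v**3 + v**2.
No constant or linear terms (consistent with a singular point). Quadratic part: -u**2 + v**2. Cubic part: -3*u**3 + 2*u**2*v + 2*u*v**2 - v**3.
The quadratic part v**2 - u**2 = (v − u)(v + u) splits into two distinct linear factors, so there are two distinct tangent lines y − -3 = ±(x − -1) — this is a node (ordinary double point).
Classification: node.


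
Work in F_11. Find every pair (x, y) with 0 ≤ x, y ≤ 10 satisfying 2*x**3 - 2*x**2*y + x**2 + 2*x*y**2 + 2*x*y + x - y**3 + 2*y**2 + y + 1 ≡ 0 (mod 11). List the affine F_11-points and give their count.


Affine F_11-points: {(2, 2), (2, 5), (2, 10), (4, 3), (5, 1), (5, 4), (5, 7), (6, 1), (7, 6), (10, 4)}; count = 10.

For each of the 121 pairs (x, y) ∈ F_11², evaluate f(x, y) mod 11. Record the zeros.
  x = 0: [0↦1, 1↦3, 2↦3, 3↦6, 4↦6, 5↦8, 6↦6, 7↦5, 8↦10, 9↦4, 10↦3]  zeros at y ∈ ∅
  x = 1: [0↦5, 1↦9, 2↦4, 3↦6, 4↦9, 5↦7, 6↦5, 7↦8, 8↦10, 9↦5, 10↦9]  zeros at y ∈ ∅
  x = 2: [0↦1, 1↦3, 2↦0, 3↦8, 4↦10, 5↦0, 6↦5, 7↦8, 8↦3, 9↦6, 10↦0]  zeros at y ∈ {2, 5, 10}
  x = 3: [0↦1, 1↦8, 2↦3, 3↦2, 4↦10, 5↦10, 6↦7, 7↦6, 8↦1, 9↦8, 10↦10]  zeros at y ∈ ∅
  x = 4: [0↦6, 1↦3, 2↦3, 3↦0, 4↦10, 5↦5, 6↦1, 7↦3, 8↦5, 9↦1, 10↦7]  zeros at y ∈ {3}
  x = 5: [0↦6, 1↦0, 2↦1, 3↦3, 4↦0, 5↦8, 6↦10, 7↦0, 8↦5, 9↦8, 10↦3]  zeros at y ∈ {1, 4, 7}
  x = 6: [0↦2, 1↦0, 2↦9, 3↦1, 4↦3, 5↦9, 6↦2, 7↦9, 8↦2, 9↦8, 10↦10]  zeros at y ∈ {1}
  x = 7: [0↦6, 1↦4, 2↦6, 3↦6, 4↦9, 5↦9, 6↦0, 7↦9, 8↦8, 9↦2, 10↦7]  zeros at y ∈ {6}
  x = 8: [0↦8, 1↦2, 2↦4, 3↦8, 4↦8, 5↦9, 6↦5, 7↦1, 8↦2, 9↦2, 10↦6]  zeros at y ∈ ∅
  x = 9: [0↦9, 1↦6, 2↦4, 3↦8, 4↦1, 5↦10, 6↦7, 7↦8, 8↦7, 9↦9, 10↦8]  zeros at y ∈ ∅
  x = 10: [0↦10, 1↦6, 2↦7, 3↦7, 4↦0, 5↦2, 6↦7, 7↦9, 8↦2, 9↦2, 10↦3]  zeros at y ∈ {4}
Collecting zeros: affine points = {(2, 2), (2, 5), (2, 10), (4, 3), (5, 1), (5, 4), (5, 7), (6, 1), (7, 6), (10, 4)}.
Total count |C(F_11)_aff| = 10.


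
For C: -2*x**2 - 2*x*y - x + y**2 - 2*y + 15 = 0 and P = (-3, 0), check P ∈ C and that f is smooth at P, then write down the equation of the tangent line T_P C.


Tangent line at P: 11*x + 4*y + 33 = 0.

Step 1: f(-3, 0) = 0, so P lies on C.
Step 2: partial derivatives
  f_x(x, y) = -4*x - 2*y - 1, f_y(x, y) = -2*x + 2*y - 2.
  f_x(P) = 11, f_y(P) = 4 (gradient nonzero, so P is smooth).
Step 3: tangent line at P: 11·(x − -3) + 4·(y − 0) = 0.
Expanding: 11*x + 4*y + 33 = 0.


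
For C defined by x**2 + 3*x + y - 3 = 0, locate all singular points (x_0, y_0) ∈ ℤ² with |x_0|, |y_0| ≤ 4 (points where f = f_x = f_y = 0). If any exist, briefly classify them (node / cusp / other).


No singular points in the scanned grid; C is smooth there.

Compute partial derivatives:
  f_x = 2*x + 3.
  f_y = 1.
f_y = 1 is a nonzero constant, so f_y never vanishes: no point (x, y) can satisfy f = f_x = f_y = 0. In particular no (x, y) ∈ {−4, ..., 4}² is singular; the curve is smooth.


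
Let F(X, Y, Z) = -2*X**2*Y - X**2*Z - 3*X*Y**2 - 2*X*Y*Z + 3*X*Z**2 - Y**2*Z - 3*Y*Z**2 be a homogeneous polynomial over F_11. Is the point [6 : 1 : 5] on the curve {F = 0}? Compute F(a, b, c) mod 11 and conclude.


F(6,1,5) ≡ 7 (mod 11); P is NOT on the curve.

Evaluate F(6, 1, 5) term-by-term (mod 11).
  -2*X**2*Y ↦ -2·36·1·1 = -72
  -X**2*Z ↦ -1·36·1·5 = -180
  -3*X*Y**2 ↦ -3·6·1·1 = -18
  -2*X*Y*Z ↦ -2·6·1·5 = -60
  3*X*Z**2 ↦ 3·6·1·25 = 450
  -Y**2*Z ↦ -1·1·1·5 = -5
  -3*Y*Z**2 ↦ -3·1·1·25 = -75
Sum: F(6, 1, 5) = (-72) + (-180) + (-18) + (-60) + (450) + (-5) + (-75) = 40.
Reducing mod 11: 40 ≡ 7 (mod 11).
Since F(a, b, c) ≡ 7 ≠ 0 (mod 11), P does NOT lie on the curve.


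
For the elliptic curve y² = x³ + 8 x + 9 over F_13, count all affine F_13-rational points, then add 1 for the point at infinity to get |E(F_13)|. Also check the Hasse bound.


Affine points = {(0, 3), (0, 10), (4, 1), (4, 12), (6, 0), (8, 0), (9, 2), (9, 11), (10, 6), (10, 7), (12, 0)}; affine count = 11; |E(F_13)| = 12.

Discriminant check: Δ ∝ 4a³ + 27b² = 4·8³ + 27·9² = 4·512 + 27·81 ≡ 10 (mod 13). Nonzero ⇒ E is nonsingular.
For each x ∈ F_13, compute rhs = x³ + 8·x + 9 mod 13, then count y ∈ F_13 with y² ≡ rhs.
  x = 0: rhs = 9, matching y values: 3, 10 (2 points).
  x = 1: rhs = 5, matching y values: none (0 points).
  x = 2: rhs = 7, matching y values: none (0 points).
  x = 3: rhs = 8, matching y values: none (0 points).
  x = 4: rhs = 1, matching y values: 1, 12 (2 points).
  x = 5: rhs = 5, matching y values: none (0 points).
  x = 6: rhs = 0, matching y values: 0 (1 points).
  x = 7: rhs = 5, matching y values: none (0 points).
  x = 8: rhs = 0, matching y values: 0 (1 points).
  x = 9: rhs = 4, matching y values: 2, 11 (2 points).
  x = 10: rhs = 10, matching y values: 6, 7 (2 points).
  x = 11: rhs = 11, matching y values: none (0 points).
  x = 12: rhs = 0, matching y values: 0 (1 points).
Total affine count: 11.
Full point count |E(F_13)| = 11 + 1 = 12.
Hasse bound: |12 − (13+1)| = |-2| = 2 ≤ 2√13 ≈ 7.2111 ✓.


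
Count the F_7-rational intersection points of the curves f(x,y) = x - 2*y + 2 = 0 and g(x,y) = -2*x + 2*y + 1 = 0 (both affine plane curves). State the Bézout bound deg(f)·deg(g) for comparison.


Common zeros: {(3, 6)}; count = 1; Bézout bound = 1.

deg(f) = 1, deg(g) = 1, so Bézout bound = 1.
Scan x ∈ F_7. For each x, list the y ∈ F_7 with f(x, y) ≡ 0 and those with g(x, y) ≡ 0 (mod 7); the common zeros in that column are the intersection.
  x = 0: f ≡ 0 at y ∈ {1}; g ≡ 0 at y ∈ {3}; common: ∅.
  x = 1: f ≡ 0 at y ∈ {5}; g ≡ 0 at y ∈ {4}; common: ∅.
  x = 2: f ≡ 0 at y ∈ {2}; g ≡ 0 at y ∈ {5}; common: ∅.
  x = 3: f ≡ 0 at y ∈ {6}; g ≡ 0 at y ∈ {6}; common: {6}.
  x = 4: f ≡ 0 at y ∈ {3}; g ≡ 0 at y ∈ {0}; common: ∅.
  x = 5: f ≡ 0 at y ∈ {0}; g ≡ 0 at y ∈ {1}; common: ∅.
  x = 6: f ≡ 0 at y ∈ {4}; g ≡ 0 at y ∈ {2}; common: ∅.
Collecting: common zeros = {(3, 6)}, so the count is 1.
Comparison with the Bézout bound: 1 ≤ 1 = deg(f)·deg(g), as expected for curves with no common component (the bound is attained).


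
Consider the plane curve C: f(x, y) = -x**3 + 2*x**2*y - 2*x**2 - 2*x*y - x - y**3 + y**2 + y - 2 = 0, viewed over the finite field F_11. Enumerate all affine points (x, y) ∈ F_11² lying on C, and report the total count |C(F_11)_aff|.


Affine F_11-points: {(0, 6), (3, 7), (4, 1), (4, 5), (4, 6), (5, 3), (5, 4), (5, 5), (6, 6), (9, 0), (9, 2), (9, 10), (10, 5), (10, 9)}; count = 14.

For each of the 121 pairs (x, y) ∈ F_11², evaluate f(x, y) mod 11. Record the zeros.
  x = 0: [0↦9, 1↦10, 2↦7, 3↦5, 4↦9, 5↦2, 6↦0, 7↦8, 8↦9, 9↦8, 10↦10]  zeros at y ∈ {6}
  x = 1: [0↦5, 1↦6, 2↦3, 3↦1, 4↦5, 5↦9, 6↦7, 7↦4, 8↦5, 9↦4, 10↦6]  zeros at y ∈ ∅
  x = 2: [0↦2, 1↦7, 2↦8, 3↦10, 4↦7, 5↦4, 6↦6, 7↦7, 8↦1, 9↦4, 10↦10]  zeros at y ∈ ∅
  x = 3: [0↦5, 1↦7, 2↦5, 3↦4, 4↦9, 5↦3, 6↦2, 7↦0, 8↦2, 9↦2, 10↦5]  zeros at y ∈ {7}
  x = 4: [0↦8, 1↦0, 2↦10, 3↦10, 4↦5, 5↦0, 6↦0, 7↦10, 8↦2, 9↦3, 10↦7]  zeros at y ∈ {1, 5, 6}
  x = 5: [0↦5, 1↦2, 2↦6, 3↦0, 4↦0, 5↦0, 6↦5, 7↦9, 8↦6, 9↦1, 10↦10]  zeros at y ∈ {3, 4, 5}
  x = 6: [0↦1, 1↦7, 2↦9, 3↦1, 4↦10, 5↦8, 6↦0, 7↦2, 8↦8, 9↦1, 10↦8]  zeros at y ∈ {6}
  x = 7: [0↦1, 1↦9, 2↦2, 3↦7, 4↦7, 5↦7, 6↦1, 7↦5, 8↦2, 9↦8, 10↦6]  zeros at y ∈ ∅
  x = 8: [0↦10, 1↦2, 2↦1, 3↦1, 4↦7, 5↦2, 6↦2, 7↦1, 8↦4, 9↦5, 10↦9]  zeros at y ∈ ∅
  x = 9: [0↦0, 1↦2, 2↦0, 3↦10, 4↦4, 5↦9, 6↦8, 7↦6, 8↦8, 9↦8, 10↦0]  zeros at y ∈ {0, 2, 10}
  x = 10: [0↦9, 1↦3, 2↦4, 3↦6, 4↦3, 5↦0, 6↦2, 7↦3, 8↦8, 9↦0, 10↦6]  zeros at y ∈ {5, 9}
Collecting zeros: affine points = {(0, 6), (3, 7), (4, 1), (4, 5), (4, 6), (5, 3), (5, 4), (5, 5), (6, 6), (9, 0), (9, 2), (9, 10), (10, 5), (10, 9)}.
Total count |C(F_11)_aff| = 14.


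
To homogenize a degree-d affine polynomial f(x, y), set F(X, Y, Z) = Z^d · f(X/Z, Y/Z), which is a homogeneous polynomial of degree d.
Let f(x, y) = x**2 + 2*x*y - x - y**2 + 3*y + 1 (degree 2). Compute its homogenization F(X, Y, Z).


F(X, Y, Z) = X**2 + 2*X*Y - X*Z - Y**2 + 3*Y*Z + Z**2

deg(f) = 2.
Substitute x = X/Z, y = Y/Z into f, then multiply by Z^2.
  monomial 1·x^2·y^0 ↦ 1·X^2·Y^0·Z^0.
  monomial 2·x^1·y^1 ↦ 2·X^1·Y^1·Z^0.
  monomial -1·x^1·y^0 ↦ -1·X^1·Y^0·Z^1.
  monomial -1·x^0·y^2 ↦ -1·X^0·Y^2·Z^0.
  monomial 3·x^0·y^1 ↦ 3·X^0·Y^1·Z^1.
  monomial 1·x^0·y^0 ↦ 1·X^0·Y^0·Z^2.
Collecting: F(X, Y, Z) = X**2 + 2*X*Y - X*Z - Y**2 + 3*Y*Z + Z**2.


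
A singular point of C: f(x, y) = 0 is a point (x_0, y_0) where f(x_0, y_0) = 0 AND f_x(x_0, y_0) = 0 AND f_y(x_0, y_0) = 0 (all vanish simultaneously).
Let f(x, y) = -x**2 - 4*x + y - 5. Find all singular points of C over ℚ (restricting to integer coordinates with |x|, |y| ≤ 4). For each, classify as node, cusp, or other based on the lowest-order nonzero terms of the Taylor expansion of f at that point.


No singular points in the scanned grid; C is smooth there.

Compute partial derivatives:
  f_x = -2*x - 4.
  f_y = 1.
f_y = 1 is a nonzero constant, so f_y never vanishes: no point (x, y) can satisfy f = f_x = f_y = 0. In particular no (x, y) ∈ {−4, ..., 4}² is singular; the curve is smooth.


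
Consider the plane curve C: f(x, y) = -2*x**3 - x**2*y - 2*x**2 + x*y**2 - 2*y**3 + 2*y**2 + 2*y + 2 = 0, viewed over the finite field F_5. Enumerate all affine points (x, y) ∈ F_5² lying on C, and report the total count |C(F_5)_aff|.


Affine F_5-points: {(1, 1), (3, 0), (3, 2), (3, 3), (4, 3)}; count = 5.

For each of the 25 pairs (x, y) ∈ F_5², evaluate f(x, y) mod 5. Record the zeros.
  x = 0: [0↦2, 1↦4, 2↦3, 3↦2, 4↦4]  zeros at y ∈ ∅
  x = 1: [0↦3, 1↦0, 2↦1, 3↦4, 4↦2]  zeros at y ∈ {1}
  x = 2: [0↦3, 1↦3, 2↦4, 3↦4, 4↦1]  zeros at y ∈ ∅
  x = 3: [0↦0, 1↦1, 2↦0, 3↦0, 4↦4]  zeros at y ∈ {0, 2, 3}
  x = 4: [0↦2, 1↦2, 2↦2, 3↦0, 4↦4]  zeros at y ∈ {3}
Collecting zeros: affine points = {(1, 1), (3, 0), (3, 2), (3, 3), (4, 3)}.
Total count |C(F_5)_aff| = 5.


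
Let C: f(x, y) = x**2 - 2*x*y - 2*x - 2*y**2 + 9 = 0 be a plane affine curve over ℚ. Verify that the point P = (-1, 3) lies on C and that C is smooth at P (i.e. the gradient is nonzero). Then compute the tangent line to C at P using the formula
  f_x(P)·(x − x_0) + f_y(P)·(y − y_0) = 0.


Tangent line at P: -10*x - 10*y + 20 = 0.

Step 1: f(-1, 3) = 0, so P lies on C.
Step 2: partial derivatives
  f_x(x, y) = 2*x - 2*y - 2, f_y(x, y) = -2*x - 4*y.
  f_x(P) = -10, f_y(P) = -10 (gradient nonzero, so P is smooth).
Step 3: tangent line at P: -10·(x − -1) + -10·(y − 3) = 0.
Expanding: -10*x - 10*y + 20 = 0.


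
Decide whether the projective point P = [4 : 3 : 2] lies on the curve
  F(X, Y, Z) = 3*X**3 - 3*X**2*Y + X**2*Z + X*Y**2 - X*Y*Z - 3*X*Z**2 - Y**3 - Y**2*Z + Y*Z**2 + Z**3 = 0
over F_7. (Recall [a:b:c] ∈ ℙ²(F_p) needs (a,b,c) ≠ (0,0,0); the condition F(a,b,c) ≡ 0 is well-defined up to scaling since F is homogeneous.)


F(4,3,2) ≡ 5 (mod 7); P is NOT on the curve.

Evaluate F(4, 3, 2) term-by-term (mod 7).
  3*X**3 ↦ 3·64·1·1 = 192
  -3*X**2*Y ↦ -3·16·3·1 = -144
  X**2*Z ↦ 1·16·1·2 = 32
  X*Y**2 ↦ 1·4·9·1 = 36
  -X*Y*Z ↦ -1·4·3·2 = -24
  -3*X*Z**2 ↦ -3·4·1·4 = -48
  -Y**3 ↦ -1·1·27·1 = -27
  -Y**2*Z ↦ -1·1·9·2 = -18
  Y*Z**2 ↦ 1·1·3·4 = 12
  Z**3 ↦ 1·1·1·8 = 8
Sum: F(4, 3, 2) = (192) + (-144) + (32) + (36) + (-24) + (-48) + (-27) + (-18) + (12) + (8) = 19.
Reducing mod 7: 19 ≡ 5 (mod 7).
Since F(a, b, c) ≡ 5 ≠ 0 (mod 7), P does NOT lie on the curve.


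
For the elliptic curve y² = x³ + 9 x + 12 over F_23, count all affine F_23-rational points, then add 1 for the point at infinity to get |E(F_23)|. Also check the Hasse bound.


Affine points = {(0, 9), (0, 14), (6, 11), (6, 12), (7, 2), (7, 21), (11, 4), (11, 19), (12, 10), (12, 13), (13, 7), (13, 16), (15, 7), (15, 16), (17, 8), (17, 15), (18, 7), (18, 16), (19, 2), (19, 21), (20, 2), (20, 21), (21, 3), (21, 20), (22, 5), (22, 18)}; affine count = 26; |E(F_23)| = 27.

Discriminant check: Δ ∝ 4a³ + 27b² = 4·9³ + 27·12² = 4·729 + 27·144 ≡ 19 (mod 23). Nonzero ⇒ E is nonsingular.
For each x ∈ F_23, compute rhs = x³ + 9·x + 12 mod 23, then count y ∈ F_23 with y² ≡ rhs.
  x = 0: rhs = 12, matching y values: 9, 14 (2 points).
  x = 1: rhs = 22, matching y values: none (0 points).
  x = 2: rhs = 15, matching y values: none (0 points).
  x = 3: rhs = 20, matching y values: none (0 points).
  x = 4: rhs = 20, matching y values: none (0 points).
  x = 5: rhs = 21, matching y values: none (0 points).
  x = 6: rhs = 6, matching y values: 11, 12 (2 points).
  x = 7: rhs = 4, matching y values: 2, 21 (2 points).
  x = 8: rhs = 21, matching y values: none (0 points).
  x = 9: rhs = 17, matching y values: none (0 points).
  x = 10: rhs = 21, matching y values: none (0 points).
  x = 11: rhs = 16, matching y values: 4, 19 (2 points).
  x = 12: rhs = 8, matching y values: 10, 13 (2 points).
  x = 13: rhs = 3, matching y values: 7, 16 (2 points).
  x = 14: rhs = 7, matching y values: none (0 points).
  x = 15: rhs = 3, matching y values: 7, 16 (2 points).
  x = 16: rhs = 20, matching y values: none (0 points).
  x = 17: rhs = 18, matching y values: 8, 15 (2 points).
  x = 18: rhs = 3, matching y values: 7, 16 (2 points).
  x = 19: rhs = 4, matching y values: 2, 21 (2 points).
  x = 20: rhs = 4, matching y values: 2, 21 (2 points).
  x = 21: rhs = 9, matching y values: 3, 20 (2 points).
  x = 22: rhs = 2, matching y values: 5, 18 (2 points).
Total affine count: 26.
Full point count |E(F_23)| = 26 + 1 = 27.
Hasse bound: |27 − (23+1)| = |3| = 3 ≤ 2√23 ≈ 9.5917 ✓.


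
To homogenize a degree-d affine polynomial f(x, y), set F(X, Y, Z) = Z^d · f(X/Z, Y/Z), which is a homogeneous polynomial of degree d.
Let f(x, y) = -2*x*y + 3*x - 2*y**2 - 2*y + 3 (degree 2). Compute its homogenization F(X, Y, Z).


F(X, Y, Z) = -2*X*Y + 3*X*Z - 2*Y**2 - 2*Y*Z + 3*Z**2

deg(f) = 2.
Substitute x = X/Z, y = Y/Z into f, then multiply by Z^2.
  monomial -2·x^1·y^1 ↦ -2·X^1·Y^1·Z^0.
  monomial 3·x^1·y^0 ↦ 3·X^1·Y^0·Z^1.
  monomial -2·x^0·y^2 ↦ -2·X^0·Y^2·Z^0.
  monomial -2·x^0·y^1 ↦ -2·X^0·Y^1·Z^1.
  monomial 3·x^0·y^0 ↦ 3·X^0·Y^0·Z^2.
Collecting: F(X, Y, Z) = -2*X*Y + 3*X*Z - 2*Y**2 - 2*Y*Z + 3*Z**2.


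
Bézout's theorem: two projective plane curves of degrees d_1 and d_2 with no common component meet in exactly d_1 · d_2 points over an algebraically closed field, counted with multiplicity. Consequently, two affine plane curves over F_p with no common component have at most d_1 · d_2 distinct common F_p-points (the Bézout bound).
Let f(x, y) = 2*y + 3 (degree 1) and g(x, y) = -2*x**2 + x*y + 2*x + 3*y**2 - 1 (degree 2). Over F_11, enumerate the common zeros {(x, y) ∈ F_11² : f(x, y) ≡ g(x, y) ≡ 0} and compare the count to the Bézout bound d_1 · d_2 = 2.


Common zeros: {(6, 4), (8, 4)}; count = 2; Bézout bound = 2.

deg(f) = 1, deg(g) = 2, so Bézout bound = 2.
Scan x ∈ F_11. For each x, list the y ∈ F_11 with f(x, y) ≡ 0 and those with g(x, y) ≡ 0 (mod 11); the common zeros in that column are the intersection.
  x = 0: f ≡ 0 at y ∈ {4}; g ≡ 0 at y ∈ {2, 9}; common: ∅.
  x = 1: f ≡ 0 at y ∈ {4}; g ≡ 0 at y ∈ ∅; common: ∅.
  x = 2: f ≡ 0 at y ∈ {4}; g ≡ 0 at y ∈ {1, 2}; common: ∅.
  x = 3: f ≡ 0 at y ∈ {4}; g ≡ 0 at y ∈ {5}; common: ∅.
  x = 4: f ≡ 0 at y ∈ {4}; g ≡ 0 at y ∈ ∅; common: ∅.
  x = 5: f ≡ 0 at y ∈ {4}; g ≡ 0 at y ∈ {1}; common: ∅.
  x = 6: f ≡ 0 at y ∈ {4}; g ≡ 0 at y ∈ {4, 5}; common: {4}.
  x = 7: f ≡ 0 at y ∈ {4}; g ≡ 0 at y ∈ ∅; common: ∅.
  x = 8: f ≡ 0 at y ∈ {4}; g ≡ 0 at y ∈ {4, 8}; common: {4}.
  x = 9: f ≡ 0 at y ∈ {4}; g ≡ 0 at y ∈ ∅; common: ∅.
  x = 10: f ≡ 0 at y ∈ {4}; g ≡ 0 at y ∈ ∅; common: ∅.
Collecting: common zeros = {(6, 4), (8, 4)}, so the count is 2.
Comparison with the Bézout bound: 2 ≤ 2 = deg(f)·deg(g), as expected for curves with no common component (the bound is attained).


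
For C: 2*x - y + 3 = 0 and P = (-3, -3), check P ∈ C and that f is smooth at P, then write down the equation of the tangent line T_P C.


Tangent line at P: 2*x - y + 3 = 0.

Step 1: f(-3, -3) = 0, so P lies on C.
Step 2: partial derivatives
  f_x(x, y) = 2, f_y(x, y) = -1.
  f_x(P) = 2, f_y(P) = -1 (gradient nonzero, so P is smooth).
Step 3: tangent line at P: 2·(x − -3) + -1·(y − -3) = 0.
Expanding: 2*x - y + 3 = 0.


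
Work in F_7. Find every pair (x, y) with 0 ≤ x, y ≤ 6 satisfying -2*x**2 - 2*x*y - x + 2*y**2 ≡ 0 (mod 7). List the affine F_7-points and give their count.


Affine F_7-points: {(0, 0), (1, 4), (3, 0), (3, 3), (4, 1), (4, 3), (5, 1), (5, 4)}; count = 8.

For each of the 49 pairs (x, y) ∈ F_7², evaluate f(x, y) mod 7. Record the zeros.
  x = 0: [0↦0, 1↦2, 2↦1, 3↦4, 4↦4, 5↦1, 6↦2]  zeros at y ∈ {0}
  x = 1: [0↦4, 1↦4, 2↦1, 3↦2, 4↦0, 5↦2, 6↦1]  zeros at y ∈ {4}
  x = 2: [0↦4, 1↦2, 2↦4, 3↦3, 4↦6, 5↦6, 6↦3]  zeros at y ∈ ∅
  x = 3: [0↦0, 1↦3, 2↦3, 3↦0, 4↦1, 5↦6, 6↦1]  zeros at y ∈ {0, 3}
  x = 4: [0↦6, 1↦0, 2↦5, 3↦0, 4↦6, 5↦2, 6↦2]  zeros at y ∈ {1, 3}
  x = 5: [0↦1, 1↦0, 2↦3, 3↦3, 4↦0, 5↦1, 6↦6]  zeros at y ∈ {1, 4}
  x = 6: [0↦6, 1↦3, 2↦4, 3↦2, 4↦4, 5↦3, 6↦6]  zeros at y ∈ ∅
Collecting zeros: affine points = {(0, 0), (1, 4), (3, 0), (3, 3), (4, 1), (4, 3), (5, 1), (5, 4)}.
Total count |C(F_7)_aff| = 8.


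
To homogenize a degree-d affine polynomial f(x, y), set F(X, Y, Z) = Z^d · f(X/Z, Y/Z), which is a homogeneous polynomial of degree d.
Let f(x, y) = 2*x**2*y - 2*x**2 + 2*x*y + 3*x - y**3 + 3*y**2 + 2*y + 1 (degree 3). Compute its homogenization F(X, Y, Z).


F(X, Y, Z) = 2*X**2*Y - 2*X**2*Z + 2*X*Y*Z + 3*X*Z**2 - Y**3 + 3*Y**2*Z + 2*Y*Z**2 + Z**3

deg(f) = 3.
Substitute x = X/Z, y = Y/Z into f, then multiply by Z^3.
  monomial 2·x^2·y^1 ↦ 2·X^2·Y^1·Z^0.
  monomial -2·x^2·y^0 ↦ -2·X^2·Y^0·Z^1.
  monomial 2·x^1·y^1 ↦ 2·X^1·Y^1·Z^1.
  monomial 3·x^1·y^0 ↦ 3·X^1·Y^0·Z^2.
  monomial -1·x^0·y^3 ↦ -1·X^0·Y^3·Z^0.
  monomial 3·x^0·y^2 ↦ 3·X^0·Y^2·Z^1.
  monomial 2·x^0·y^1 ↦ 2·X^0·Y^1·Z^2.
  monomial 1·x^0·y^0 ↦ 1·X^0·Y^0·Z^3.
Collecting: F(X, Y, Z) = 2*X**2*Y - 2*X**2*Z + 2*X*Y*Z + 3*X*Z**2 - Y**3 + 3*Y**2*Z + 2*Y*Z**2 + Z**3.


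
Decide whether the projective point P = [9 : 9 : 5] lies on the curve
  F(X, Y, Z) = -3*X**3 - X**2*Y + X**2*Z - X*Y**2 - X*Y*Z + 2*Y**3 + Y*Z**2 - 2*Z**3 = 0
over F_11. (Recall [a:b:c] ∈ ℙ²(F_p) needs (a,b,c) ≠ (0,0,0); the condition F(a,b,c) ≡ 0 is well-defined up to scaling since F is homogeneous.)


F(9,9,5) ≡ 10 (mod 11); P is NOT on the curve.

Evaluate F(9, 9, 5) term-by-term (mod 11).
  -3*X**3 ↦ -3·729·1·1 = -2187
  -X**2*Y ↦ -1·81·9·1 = -729
  X**2*Z ↦ 1·81·1·5 = 405
  -X*Y**2 ↦ -1·9·81·1 = -729
  -X*Y*Z ↦ -1·9·9·5 = -405
  2*Y**3 ↦ 2·1·729·1 = 1458
  Y*Z**2 ↦ 1·1·9·25 = 225
  -2*Z**3 ↦ -2·1·1·125 = -250
Sum: F(9, 9, 5) = (-2187) + (-729) + (405) + (-729) + (-405) + (1458) + (225) + (-250) = -2212.
Reducing mod 11: -2212 ≡ 10 (mod 11).
Since F(a, b, c) ≡ 10 ≠ 0 (mod 11), P does NOT lie on the curve.


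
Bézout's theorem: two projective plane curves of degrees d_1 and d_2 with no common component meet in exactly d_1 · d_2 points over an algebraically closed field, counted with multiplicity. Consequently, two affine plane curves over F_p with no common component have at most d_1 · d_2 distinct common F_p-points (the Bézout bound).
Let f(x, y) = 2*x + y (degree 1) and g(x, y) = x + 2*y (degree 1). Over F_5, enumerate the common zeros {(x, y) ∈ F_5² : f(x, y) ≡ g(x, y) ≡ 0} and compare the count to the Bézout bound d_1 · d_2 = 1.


Common zeros: {(0, 0)}; count = 1; Bézout bound = 1.

deg(f) = 1, deg(g) = 1, so Bézout bound = 1.
Scan x ∈ F_5. For each x, list the y ∈ F_5 with f(x, y) ≡ 0 and those with g(x, y) ≡ 0 (mod 5); the common zeros in that column are the intersection.
  x = 0: f ≡ 0 at y ∈ {0}; g ≡ 0 at y ∈ {0}; common: {0}.
  x = 1: f ≡ 0 at y ∈ {3}; g ≡ 0 at y ∈ {2}; common: ∅.
  x = 2: f ≡ 0 at y ∈ {1}; g ≡ 0 at y ∈ {4}; common: ∅.
  x = 3: f ≡ 0 at y ∈ {4}; g ≡ 0 at y ∈ {1}; common: ∅.
  x = 4: f ≡ 0 at y ∈ {2}; g ≡ 0 at y ∈ {3}; common: ∅.
Collecting: common zeros = {(0, 0)}, so the count is 1.
Comparison with the Bézout bound: 1 ≤ 1 = deg(f)·deg(g), as expected for curves with no common component (the bound is attained).


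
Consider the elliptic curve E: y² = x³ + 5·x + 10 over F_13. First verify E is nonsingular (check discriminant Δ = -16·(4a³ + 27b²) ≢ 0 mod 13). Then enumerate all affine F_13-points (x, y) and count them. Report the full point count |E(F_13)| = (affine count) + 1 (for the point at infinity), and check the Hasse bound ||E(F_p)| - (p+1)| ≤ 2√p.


Affine points = {(0, 6), (0, 7), (1, 4), (1, 9), (3, 0), (4, 4), (4, 9), (5, 2), (5, 11), (6, 3), (6, 10), (8, 4), (8, 9), (9, 2), (9, 11), (12, 2), (12, 11)}; affine count = 17; |E(F_13)| = 18.

Discriminant check: Δ ∝ 4a³ + 27b² = 4·5³ + 27·10² = 4·125 + 27·100 ≡ 2 (mod 13). Nonzero ⇒ E is nonsingular.
For each x ∈ F_13, compute rhs = x³ + 5·x + 10 mod 13, then count y ∈ F_13 with y² ≡ rhs.
  x = 0: rhs = 10, matching y values: 6, 7 (2 points).
  x = 1: rhs = 3, matching y values: 4, 9 (2 points).
  x = 2: rhs = 2, matching y values: none (0 points).
  x = 3: rhs = 0, matching y values: 0 (1 points).
  x = 4: rhs = 3, matching y values: 4, 9 (2 points).
  x = 5: rhs = 4, matching y values: 2, 11 (2 points).
  x = 6: rhs = 9, matching y values: 3, 10 (2 points).
  x = 7: rhs = 11, matching y values: none (0 points).
  x = 8: rhs = 3, matching y values: 4, 9 (2 points).
  x = 9: rhs = 4, matching y values: 2, 11 (2 points).
  x = 10: rhs = 7, matching y values: none (0 points).
  x = 11: rhs = 5, matching y values: none (0 points).
  x = 12: rhs = 4, matching y values: 2, 11 (2 points).
Total affine count: 17.
Full point count |E(F_13)| = 17 + 1 = 18.
Hasse bound: |18 − (13+1)| = |4| = 4 ≤ 2√13 ≈ 7.2111 ✓.


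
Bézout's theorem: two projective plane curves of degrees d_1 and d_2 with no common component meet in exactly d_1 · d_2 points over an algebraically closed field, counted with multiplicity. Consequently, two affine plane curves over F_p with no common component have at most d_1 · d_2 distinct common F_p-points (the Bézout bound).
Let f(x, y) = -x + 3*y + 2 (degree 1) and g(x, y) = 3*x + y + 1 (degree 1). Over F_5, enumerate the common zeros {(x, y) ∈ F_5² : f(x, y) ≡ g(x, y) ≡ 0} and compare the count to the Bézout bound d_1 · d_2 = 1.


Common zeros: ∅; count = 0; Bézout bound = 1.

deg(f) = 1, deg(g) = 1, so Bézout bound = 1.
Scan x ∈ F_5. For each x, list the y ∈ F_5 with f(x, y) ≡ 0 and those with g(x, y) ≡ 0 (mod 5); the common zeros in that column are the intersection.
  x = 0: f ≡ 0 at y ∈ {1}; g ≡ 0 at y ∈ {4}; common: ∅.
  x = 1: f ≡ 0 at y ∈ {3}; g ≡ 0 at y ∈ {1}; common: ∅.
  x = 2: f ≡ 0 at y ∈ {0}; g ≡ 0 at y ∈ {3}; common: ∅.
  x = 3: f ≡ 0 at y ∈ {2}; g ≡ 0 at y ∈ {0}; common: ∅.
  x = 4: f ≡ 0 at y ∈ {4}; g ≡ 0 at y ∈ {2}; common: ∅.
Collecting: common zeros = ∅, so the count is 0.
Comparison with the Bézout bound: 0 ≤ 1 = deg(f)·deg(g), as expected for curves with no common component (the affine F_5-count falls short of the bound because intersections may lie at infinity, over extension fields, or carry multiplicity).


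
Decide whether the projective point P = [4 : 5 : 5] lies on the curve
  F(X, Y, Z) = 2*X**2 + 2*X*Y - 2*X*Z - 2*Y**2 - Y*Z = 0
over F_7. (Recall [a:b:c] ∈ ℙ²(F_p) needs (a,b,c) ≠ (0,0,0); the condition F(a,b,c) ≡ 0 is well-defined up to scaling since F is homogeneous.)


F(4,5,5) ≡ 6 (mod 7); P is NOT on the curve.

Evaluate F(4, 5, 5) term-by-term (mod 7).
  2*X**2 ↦ 2·16·1·1 = 32
  2*X*Y ↦ 2·4·5·1 = 40
  -2*X*Z ↦ -2·4·1·5 = -40
  -2*Y**2 ↦ -2·1·25·1 = -50
  -Y*Z ↦ -1·1·5·5 = -25
Sum: F(4, 5, 5) = (32) + (40) + (-40) + (-50) + (-25) = -43.
Reducing mod 7: -43 ≡ 6 (mod 7).
Since F(a, b, c) ≡ 6 ≠ 0 (mod 7), P does NOT lie on the curve.


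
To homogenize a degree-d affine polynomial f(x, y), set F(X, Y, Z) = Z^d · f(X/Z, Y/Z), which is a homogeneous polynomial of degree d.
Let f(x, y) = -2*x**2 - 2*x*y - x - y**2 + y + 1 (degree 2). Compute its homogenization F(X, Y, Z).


F(X, Y, Z) = -2*X**2 - 2*X*Y - X*Z - Y**2 + Y*Z + Z**2

deg(f) = 2.
Substitute x = X/Z, y = Y/Z into f, then multiply by Z^2.
  monomial -2·x^2·y^0 ↦ -2·X^2·Y^0·Z^0.
  monomial -2·x^1·y^1 ↦ -2·X^1·Y^1·Z^0.
  monomial -1·x^1·y^0 ↦ -1·X^1·Y^0·Z^1.
  monomial -1·x^0·y^2 ↦ -1·X^0·Y^2·Z^0.
  monomial 1·x^0·y^1 ↦ 1·X^0·Y^1·Z^1.
  monomial 1·x^0·y^0 ↦ 1·X^0·Y^0·Z^2.
Collecting: F(X, Y, Z) = -2*X**2 - 2*X*Y - X*Z - Y**2 + Y*Z + Z**2.


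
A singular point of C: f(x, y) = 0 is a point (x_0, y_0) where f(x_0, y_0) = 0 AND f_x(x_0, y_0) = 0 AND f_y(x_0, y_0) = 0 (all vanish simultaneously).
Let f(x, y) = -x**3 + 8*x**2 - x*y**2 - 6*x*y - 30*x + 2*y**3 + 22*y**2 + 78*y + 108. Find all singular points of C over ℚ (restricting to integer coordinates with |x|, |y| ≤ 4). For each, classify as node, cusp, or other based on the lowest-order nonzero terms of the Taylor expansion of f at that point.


Singular points: {(3, -3)}; classification: node.

Compute partial derivatives:
  f_x = -3*x**2 + 16*x - y**2 - 6*y - 30.
  f_y = -2*x*y - 6*x + 6*y**2 + 44*y + 78.
Scan x_0 ∈ {−4, ..., 4}. For each x_0, f_y(x_0, y) is a polynomial in y; find its integer roots y ∈ {−4, ..., 4}, then test f_x and f at those candidates.
  x = -4: f_y(-4, y) = 6*y**2 + 52*y + 102; vanishes at y ∈ {-3}. (-4, -3): f_x = -133 ≠ 0.
  x = -3: f_y(-3, y) = 6*y**2 + 50*y + 96; vanishes at y ∈ {-3}. (-3, -3): f_x = -96 ≠ 0.
  x = -2: f_y(-2, y) = 6*y**2 + 48*y + 90; vanishes at y ∈ {-3}. (-2, -3): f_x = -65 ≠ 0.
  x = -1: f_y(-1, y) = 6*y**2 + 46*y + 84; vanishes at y ∈ {-3}. (-1, -3): f_x = -40 ≠ 0.
  x = 0: f_y(0, y) = 6*y**2 + 44*y + 78; vanishes at y ∈ {-3}. (0, -3): f_x = -21 ≠ 0.
  x = 1: f_y(1, y) = 6*y**2 + 42*y + 72; vanishes at y ∈ {-4, -3}. (1, -4): f_x = -9 ≠ 0; (1, -3): f_x = -8 ≠ 0.
  x = 2: f_y(2, y) = 6*y**2 + 40*y + 66; vanishes at y ∈ {-3}. (2, -3): f_x = -1 ≠ 0.
  x = 3: f_y(3, y) = 6*y**2 + 38*y + 60; vanishes at y ∈ {-3}. (3, -3): f_x = 0, f = 0 — SINGULAR.
  x = 4: f_y(4, y) = 6*y**2 + 36*y + 54; vanishes at y ∈ {-3}. (4, -3): f_x = -5 ≠ 0.
Only singular point on the grid: (3, -3).
Classify: substitute x = 3 + u, y = -3 + v and expand: f = -u**3 - u**2 - u*v**2 + 2*v**3 + v**2.
No constant or linear terms (consistent with a singular point). Quadratic part: -u**2 + v**2. Cubic part: -u**3 - u*v**2 + 2*v**3.
The quadratic part v**2 - u**2 = (v − u)(v + u) splits into two distinct linear factors, so there are two distinct tangent lines y − -3 = ±(x − 3) — this is a node (ordinary double point).
Classification: node.


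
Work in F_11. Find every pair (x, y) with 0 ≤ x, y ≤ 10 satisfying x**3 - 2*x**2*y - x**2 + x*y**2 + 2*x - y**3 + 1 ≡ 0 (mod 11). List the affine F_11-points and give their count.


Affine F_11-points: {(0, 1), (2, 4), (3, 7), (7, 8), (8, 6), (9, 4)}; count = 6.

For each of the 121 pairs (x, y) ∈ F_11², evaluate f(x, y) mod 11. Record the zeros.
  x = 0: [0↦1, 1↦0, 2↦4, 3↦7, 4↦3, 5↦8, 6↦5, 7↦10, 8↦6, 9↦9, 10↦2]  zeros at y ∈ {1}
  x = 1: [0↦3, 1↦1, 2↦6, 3↦1, 4↦2, 5↦3, 6↦9, 7↦3, 8↦1, 9↦8, 10↦7]  zeros at y ∈ ∅
  x = 2: [0↦9, 1↦2, 2↦4, 3↦9, 4↦0, 5↦4, 6↦4, 7↦5, 8↦1, 9↦8, 10↦9]  zeros at y ∈ {4}
  x = 3: [0↦3, 1↦9, 2↦4, 3↦4, 4↦3, 5↦6, 6↦7, 7↦0, 8↦1, 9↦4, 10↦3]  zeros at y ∈ {7}
  x = 4: [0↦2, 1↦6, 2↦1, 3↦3, 4↦6, 5↦4, 6↦2, 7↦5, 8↦7, 9↦2, 10↦6]  zeros at y ∈ ∅
  x = 5: [0↦1, 1↦10, 2↦1, 3↦1, 4↦4, 5↦4, 6↦6, 7↦4, 8↦3, 9↦8, 10↦2]  zeros at y ∈ ∅
  x = 6: [0↦6, 1↦5, 2↦10, 3↦4, 4↦3, 5↦1, 6↦3, 7↦3, 8↦6, 9↦6, 10↦8]  zeros at y ∈ ∅
  x = 7: [0↦1, 1↦8, 2↦1, 3↦7, 4↦9, 5↦1, 6↦10, 7↦8, 8↦0, 9↦2, 10↦8]  zeros at y ∈ {8}
  x = 8: [0↦3, 1↦3, 2↦2, 3↦5, 4↦6, 5↦10, 6↦0, 7↦3, 8↦2, 9↦2, 10↦8]  zeros at y ∈ {6}
  x = 9: [0↦7, 1↦7, 2↦8, 3↦4, 4↦0, 5↦1, 6↦1, 7↦5, 8↦7, 9↦1, 10↦3]  zeros at y ∈ {4}
  x = 10: [0↦8, 1↦4, 2↦3, 3↦10, 4↦8, 5↦2, 6↦8, 7↦9, 8↦10, 9↦5, 10↦10]  zeros at y ∈ ∅
Collecting zeros: affine points = {(0, 1), (2, 4), (3, 7), (7, 8), (8, 6), (9, 4)}.
Total count |C(F_11)_aff| = 6.


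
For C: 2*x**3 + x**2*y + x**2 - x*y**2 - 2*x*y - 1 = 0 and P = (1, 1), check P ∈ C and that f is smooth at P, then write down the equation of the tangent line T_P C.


Tangent line at P: 7*x - 3*y - 4 = 0.

Step 1: f(1, 1) = 0, so P lies on C.
Step 2: partial derivatives
  f_x(x, y) = 6*x**2 + 2*x*y + 2*x - y**2 - 2*y, f_y(x, y) = x**2 - 2*x*y - 2*x.
  f_x(P) = 7, f_y(P) = -3 (gradient nonzero, so P is smooth).
Step 3: tangent line at P: 7·(x − 1) + -3·(y − 1) = 0.
Expanding: 7*x - 3*y - 4 = 0.


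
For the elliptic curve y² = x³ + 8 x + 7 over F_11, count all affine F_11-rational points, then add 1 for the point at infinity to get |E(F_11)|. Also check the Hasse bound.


Affine points = {(1, 4), (1, 7), (2, 3), (2, 8), (3, 5), (3, 6), (4, 2), (4, 9), (8, 0), (9, 4), (9, 7), (10, 3), (10, 8)}; affine count = 13; |E(F_11)| = 14.

Discriminant check: Δ ∝ 4a³ + 27b² = 4·8³ + 27·7² = 4·512 + 27·49 ≡ 5 (mod 11). Nonzero ⇒ E is nonsingular.
For each x ∈ F_11, compute rhs = x³ + 8·x + 7 mod 11, then count y ∈ F_11 with y² ≡ rhs.
  x = 0: rhs = 7, matching y values: none (0 points).
  x = 1: rhs = 5, matching y values: 4, 7 (2 points).
  x = 2: rhs = 9, matching y values: 3, 8 (2 points).
  x = 3: rhs = 3, matching y values: 5, 6 (2 points).
  x = 4: rhs = 4, matching y values: 2, 9 (2 points).
  x = 5: rhs = 7, matching y values: none (0 points).
  x = 6: rhs = 7, matching y values: none (0 points).
  x = 7: rhs = 10, matching y values: none (0 points).
  x = 8: rhs = 0, matching y values: 0 (1 points).
  x = 9: rhs = 5, matching y values: 4, 7 (2 points).
  x = 10: rhs = 9, matching y values: 3, 8 (2 points).
Total affine count: 13.
Full point count |E(F_11)| = 13 + 1 = 14.
Hasse bound: |14 − (11+1)| = |2| = 2 ≤ 2√11 ≈ 6.6332 ✓.


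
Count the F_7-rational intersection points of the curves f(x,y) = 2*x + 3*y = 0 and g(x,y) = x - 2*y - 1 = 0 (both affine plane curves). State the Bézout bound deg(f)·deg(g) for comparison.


Common zeros: ∅; count = 0; Bézout bound = 1.

deg(f) = 1, deg(g) = 1, so Bézout bound = 1.
Scan x ∈ F_7. For each x, list the y ∈ F_7 with f(x, y) ≡ 0 and those with g(x, y) ≡ 0 (mod 7); the common zeros in that column are the intersection.
  x = 0: f ≡ 0 at y ∈ {0}; g ≡ 0 at y ∈ {3}; common: ∅.
  x = 1: f ≡ 0 at y ∈ {4}; g ≡ 0 at y ∈ {0}; common: ∅.
  x = 2: f ≡ 0 at y ∈ {1}; g ≡ 0 at y ∈ {4}; common: ∅.
  x = 3: f ≡ 0 at y ∈ {5}; g ≡ 0 at y ∈ {1}; common: ∅.
  x = 4: f ≡ 0 at y ∈ {2}; g ≡ 0 at y ∈ {5}; common: ∅.
  x = 5: f ≡ 0 at y ∈ {6}; g ≡ 0 at y ∈ {2}; common: ∅.
  x = 6: f ≡ 0 at y ∈ {3}; g ≡ 0 at y ∈ {6}; common: ∅.
Collecting: common zeros = ∅, so the count is 0.
Comparison with the Bézout bound: 0 ≤ 1 = deg(f)·deg(g), as expected for curves with no common component (the affine F_7-count falls short of the bound because intersections may lie at infinity, over extension fields, or carry multiplicity).


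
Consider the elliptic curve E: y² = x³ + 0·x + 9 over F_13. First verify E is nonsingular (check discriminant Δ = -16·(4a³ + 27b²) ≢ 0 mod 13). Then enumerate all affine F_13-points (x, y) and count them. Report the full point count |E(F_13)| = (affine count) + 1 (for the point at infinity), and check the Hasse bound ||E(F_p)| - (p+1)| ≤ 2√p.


Affine points = {(0, 3), (0, 10), (1, 6), (1, 7), (2, 2), (2, 11), (3, 6), (3, 7), (5, 2), (5, 11), (6, 2), (6, 11), (7, 1), (7, 12), (8, 1), (8, 12), (9, 6), (9, 7), (11, 1), (11, 12)}; affine count = 20; |E(F_13)| = 21.

Discriminant check: Δ ∝ 4a³ + 27b² = 4·0³ + 27·9² = 4·0 + 27·81 ≡ 3 (mod 13). Nonzero ⇒ E is nonsingular.
For each x ∈ F_13, compute rhs = x³ + 0·x + 9 mod 13, then count y ∈ F_13 with y² ≡ rhs.
  x = 0: rhs = 9, matching y values: 3, 10 (2 points).
  x = 1: rhs = 10, matching y values: 6, 7 (2 points).
  x = 2: rhs = 4, matching y values: 2, 11 (2 points).
  x = 3: rhs = 10, matching y values: 6, 7 (2 points).
  x = 4: rhs = 8, matching y values: none (0 points).
  x = 5: rhs = 4, matching y values: 2, 11 (2 points).
  x = 6: rhs = 4, matching y values: 2, 11 (2 points).
  x = 7: rhs = 1, matching y values: 1, 12 (2 points).
  x = 8: rhs = 1, matching y values: 1, 12 (2 points).
  x = 9: rhs = 10, matching y values: 6, 7 (2 points).
  x = 10: rhs = 8, matching y values: none (0 points).
  x = 11: rhs = 1, matching y values: 1, 12 (2 points).
  x = 12: rhs = 8, matching y values: none (0 points).
Total affine count: 20.
Full point count |E(F_13)| = 20 + 1 = 21.
Hasse bound: |21 − (13+1)| = |7| = 7 ≤ 2√13 ≈ 7.2111 ✓.


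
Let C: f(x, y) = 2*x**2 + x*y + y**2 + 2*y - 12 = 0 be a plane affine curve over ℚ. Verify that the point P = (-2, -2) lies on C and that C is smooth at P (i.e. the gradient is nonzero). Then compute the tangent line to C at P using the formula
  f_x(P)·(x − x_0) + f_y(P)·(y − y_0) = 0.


Tangent line at P: -10*x - 4*y - 28 = 0.

Step 1: f(-2, -2) = 0, so P lies on C.
Step 2: partial derivatives
  f_x(x, y) = 4*x + y, f_y(x, y) = x + 2*y + 2.
  f_x(P) = -10, f_y(P) = -4 (gradient nonzero, so P is smooth).
Step 3: tangent line at P: -10·(x − -2) + -4·(y − -2) = 0.
Expanding: -10*x - 4*y - 28 = 0.
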